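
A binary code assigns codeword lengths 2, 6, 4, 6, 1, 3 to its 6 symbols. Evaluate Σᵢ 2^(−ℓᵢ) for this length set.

0.96875

With common denominator 2^6 = 64: Σ 2^(−ℓᵢ) = 16/64 + 1/64 + 4/64 + 1/64 + 32/64 + 8/64 = 62/64 = 0.96875.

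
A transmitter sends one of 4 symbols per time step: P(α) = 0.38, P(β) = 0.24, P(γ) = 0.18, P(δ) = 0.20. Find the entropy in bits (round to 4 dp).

H = −Σ pᵢ log₂ pᵢ.
−0.38·log₂(0.38) = 0.5305
−0.24·log₂(0.24) = 0.4941
−0.18·log₂(0.18) = 0.4453
−0.20·log₂(0.20) = 0.4644
Sum ≈ 1.9343 → 1.9343 bits.

1.9343 bits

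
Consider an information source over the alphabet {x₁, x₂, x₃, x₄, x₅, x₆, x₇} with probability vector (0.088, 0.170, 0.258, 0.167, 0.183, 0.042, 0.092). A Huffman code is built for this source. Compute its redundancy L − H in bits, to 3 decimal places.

Entropy H = −Σ p log₂ p ≈ 2.6358 bits.
Huffman merges: 21/500+11/125→13/100; 23/250+13/100→111/500; 167/1000+17/100→337/1000; 183/1000+111/500→81/200; 129/500+337/1000→119/200; 81/200+119/200→1. L = 2689/1000 ≈ 2.6890.
L − H = 2.6890 − 2.6358 = 0.053 bits.

0.053 bits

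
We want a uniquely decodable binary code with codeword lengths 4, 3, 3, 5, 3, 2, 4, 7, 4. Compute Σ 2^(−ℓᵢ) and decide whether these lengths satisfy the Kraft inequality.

With common denominator 2^7 = 128: Σ 2^(−ℓᵢ) = 8/128 + 16/128 + 16/128 + 4/128 + 16/128 + 32/128 + 8/128 + 1/128 + 8/128 = 109/128 = 0.8515625.
Kraft's inequality requires Σ ≤ 1; here Σ = 0.8515625 ≤ 1, so such a prefix code exists.

0.8515625; yes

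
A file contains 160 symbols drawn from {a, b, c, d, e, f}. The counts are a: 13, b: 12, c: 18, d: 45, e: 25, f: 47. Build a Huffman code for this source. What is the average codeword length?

2.425 bits/symbol

Probabilities are the counts divided by 160.
Repeatedly combine the two least-probable nodes; the expected code length is the sum of the merged weights.
merge 3/40 + 13/160 → 5/32
merge 9/80 + 5/32 → 43/160
merge 5/32 + 43/160 → 17/40
merge 9/32 + 47/160 → 23/40
merge 17/40 + 23/40 → 1
L = 5/32 + 43/160 + 17/40 + 23/40 + 1 = 97/40 = 2.425 bits/symbol.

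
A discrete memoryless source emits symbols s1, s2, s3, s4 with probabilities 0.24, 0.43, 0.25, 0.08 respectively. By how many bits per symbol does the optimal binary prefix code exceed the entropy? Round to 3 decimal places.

Entropy H = −Σ p log₂ p ≈ 1.8092 bits.
Huffman merges: 2/25+6/25→8/25; 1/4+8/25→57/100; 43/100+57/100→1. L = 189/100 ≈ 1.8900.
L − H = 1.8900 − 1.8092 = 0.081 bits.

0.081 bits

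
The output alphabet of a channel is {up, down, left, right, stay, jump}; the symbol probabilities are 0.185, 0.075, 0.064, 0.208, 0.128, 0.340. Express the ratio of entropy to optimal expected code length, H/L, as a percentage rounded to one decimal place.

Entropy H = −Σ p log₂ p ≈ 2.3644 bits.
Huffman merges: 8/125+3/40→139/1000; 16/125+139/1000→267/1000; 37/200+26/125→393/1000; 267/1000+17/50→607/1000; 393/1000+607/1000→1. L = 1203/500 ≈ 2.4060.
Efficiency = H/L = 2.3644/2.4060 = 98.3%.

98.3%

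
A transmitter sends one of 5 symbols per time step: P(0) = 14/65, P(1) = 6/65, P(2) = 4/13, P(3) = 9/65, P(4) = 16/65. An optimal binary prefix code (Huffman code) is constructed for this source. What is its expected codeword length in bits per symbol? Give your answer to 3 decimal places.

Repeatedly combine the two least-probable nodes; the expected code length is the sum of the merged weights.
merge 6/65 + 9/65 → 3/13
merge 14/65 + 3/13 → 29/65
merge 16/65 + 4/13 → 36/65
merge 29/65 + 36/65 → 1
L = 3/13 + 29/65 + 36/65 + 1 = 29/13 ≈ 2.231 bits/symbol.

2.231 bits/symbol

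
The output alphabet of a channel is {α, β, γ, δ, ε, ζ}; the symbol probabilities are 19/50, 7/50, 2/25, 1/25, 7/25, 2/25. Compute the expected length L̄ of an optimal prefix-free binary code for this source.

Repeatedly combine the two least-probable nodes; the expected code length is the sum of the merged weights.
merge 1/25 + 2/25 → 3/25
merge 2/25 + 3/25 → 1/5
merge 7/50 + 1/5 → 17/50
merge 7/25 + 17/50 → 31/50
merge 19/50 + 31/50 → 1
L = 3/25 + 1/5 + 17/50 + 31/50 + 1 = 57/25 = 2.28 bits/symbol.

2.28 bits/symbol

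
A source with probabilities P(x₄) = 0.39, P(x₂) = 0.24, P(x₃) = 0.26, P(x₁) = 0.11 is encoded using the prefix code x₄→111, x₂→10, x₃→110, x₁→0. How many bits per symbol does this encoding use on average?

2.54 bits/symbol

L̄ = Σ pᵢ·ℓᵢ = 0.39·3 + 0.24·2 + 0.26·3 + 0.11·1 = 2.54 bits/symbol.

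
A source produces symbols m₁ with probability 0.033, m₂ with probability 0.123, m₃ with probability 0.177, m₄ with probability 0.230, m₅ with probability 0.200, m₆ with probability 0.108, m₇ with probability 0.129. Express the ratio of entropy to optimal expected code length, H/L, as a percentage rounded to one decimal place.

Entropy H = −Σ p log₂ p ≈ 2.6564 bits.
Huffman merges: 33/1000+27/250→141/1000; 123/1000+129/1000→63/250; 141/1000+177/1000→159/500; 1/5+23/100→43/100; 63/250+159/500→57/100; 43/100+57/100→1. L = 2711/1000 ≈ 2.7110.
Efficiency = H/L = 2.6564/2.7110 = 98.0%.

98.0%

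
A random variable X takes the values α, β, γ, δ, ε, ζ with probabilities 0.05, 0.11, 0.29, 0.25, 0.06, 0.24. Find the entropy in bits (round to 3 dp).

2.322 bits

H = −Σ pᵢ log₂ pᵢ.
−0.05·log₂(0.05) = 0.2161
−0.11·log₂(0.11) = 0.3503
−0.29·log₂(0.29) = 0.5179
−0.25·log₂(0.25) = 0.5000
−0.06·log₂(0.06) = 0.2435
−0.24·log₂(0.24) = 0.4941
Sum ≈ 2.3220 → 2.322 bits.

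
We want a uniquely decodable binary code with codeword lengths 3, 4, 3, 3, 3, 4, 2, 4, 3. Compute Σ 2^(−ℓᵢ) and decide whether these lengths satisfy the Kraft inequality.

1.0625; no

With common denominator 2^4 = 16: Σ 2^(−ℓᵢ) = 2/16 + 1/16 + 2/16 + 2/16 + 2/16 + 1/16 + 4/16 + 1/16 + 2/16 = 17/16 = 1.0625.
Kraft's inequality requires Σ ≤ 1; here Σ = 1.0625 > 1, so no such prefix code exists.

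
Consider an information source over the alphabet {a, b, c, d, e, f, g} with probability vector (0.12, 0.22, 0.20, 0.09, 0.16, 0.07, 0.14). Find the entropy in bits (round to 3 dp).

2.713 bits

H = −Σ pᵢ log₂ pᵢ.
−0.12·log₂(0.12) = 0.3671
−0.22·log₂(0.22) = 0.4806
−0.20·log₂(0.20) = 0.4644
−0.09·log₂(0.09) = 0.3127
−0.16·log₂(0.16) = 0.4230
−0.07·log₂(0.07) = 0.2686
−0.14·log₂(0.14) = 0.3971
Sum ≈ 2.7134 → 2.713 bits.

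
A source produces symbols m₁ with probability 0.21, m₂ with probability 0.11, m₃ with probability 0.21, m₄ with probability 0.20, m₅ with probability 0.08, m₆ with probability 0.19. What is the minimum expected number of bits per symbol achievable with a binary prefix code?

2.57 bits/symbol

Repeatedly combine the two least-probable nodes; the expected code length is the sum of the merged weights.
merge 2/25 + 11/100 → 19/100
merge 19/100 + 19/100 → 19/50
merge 1/5 + 21/100 → 41/100
merge 21/100 + 19/50 → 59/100
merge 41/100 + 59/100 → 1
L = 19/100 + 19/50 + 41/100 + 59/100 + 1 = 257/100 = 2.57 bits/symbol.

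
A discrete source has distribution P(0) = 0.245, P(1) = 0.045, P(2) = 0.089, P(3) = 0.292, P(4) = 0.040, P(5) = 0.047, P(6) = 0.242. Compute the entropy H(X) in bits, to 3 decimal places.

2.416 bits

H = −Σ pᵢ log₂ pᵢ.
−0.245·log₂(0.245) = 0.4971
−0.045·log₂(0.045) = 0.2013
−0.089·log₂(0.089) = 0.3106
−0.292·log₂(0.292) = 0.5186
−0.040·log₂(0.040) = 0.1858
−0.047·log₂(0.047) = 0.2073
−0.242·log₂(0.242) = 0.4954
Sum ≈ 2.4161 → 2.416 bits.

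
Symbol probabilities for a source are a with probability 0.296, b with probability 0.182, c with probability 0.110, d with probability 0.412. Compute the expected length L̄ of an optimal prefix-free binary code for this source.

Repeatedly combine the two least-probable nodes; the expected code length is the sum of the merged weights.
merge 11/100 + 91/500 → 73/250
merge 73/250 + 37/125 → 147/250
merge 103/250 + 147/250 → 1
L = 73/250 + 147/250 + 1 = 47/25 = 1.88 bits/symbol.

1.88 bits/symbol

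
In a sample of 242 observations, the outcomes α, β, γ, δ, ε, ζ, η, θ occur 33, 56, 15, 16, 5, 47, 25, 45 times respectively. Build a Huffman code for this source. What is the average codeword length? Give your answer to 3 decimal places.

Probabilities are the counts divided by 242.
Repeatedly combine the two least-probable nodes; the expected code length is the sum of the merged weights.
merge 5/242 + 15/242 → 10/121
merge 8/121 + 10/121 → 18/121
merge 25/242 + 3/22 → 29/121
merge 18/121 + 45/242 → 81/242
merge 47/242 + 28/121 → 103/242
merge 29/121 + 81/242 → 139/242
merge 103/242 + 139/242 → 1
L = 10/121 + 18/121 + 29/121 + 81/242 + 103/242 + 139/242 + 1 = 679/242 ≈ 2.806 bits/symbol.

2.806 bits/symbol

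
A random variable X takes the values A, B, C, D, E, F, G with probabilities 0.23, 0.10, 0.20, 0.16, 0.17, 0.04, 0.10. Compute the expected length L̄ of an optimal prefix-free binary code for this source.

Repeatedly combine the two least-probable nodes; the expected code length is the sum of the merged weights.
merge 1/25 + 1/10 → 7/50
merge 1/10 + 7/50 → 6/25
merge 4/25 + 17/100 → 33/100
merge 1/5 + 23/100 → 43/100
merge 6/25 + 33/100 → 57/100
merge 43/100 + 57/100 → 1
L = 7/50 + 6/25 + 33/100 + 43/100 + 57/100 + 1 = 271/100 = 2.71 bits/symbol.

2.71 bits/symbol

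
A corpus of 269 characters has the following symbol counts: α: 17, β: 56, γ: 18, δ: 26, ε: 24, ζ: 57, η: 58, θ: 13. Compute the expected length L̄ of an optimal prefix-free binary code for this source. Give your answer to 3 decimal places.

2.840 bits/symbol

Probabilities are the counts divided by 269.
Repeatedly combine the two least-probable nodes; the expected code length is the sum of the merged weights.
merge 13/269 + 17/269 → 30/269
merge 18/269 + 24/269 → 42/269
merge 26/269 + 30/269 → 56/269
merge 42/269 + 56/269 → 98/269
merge 56/269 + 57/269 → 113/269
merge 58/269 + 98/269 → 156/269
merge 113/269 + 156/269 → 1
L = 30/269 + 42/269 + 56/269 + 98/269 + 113/269 + 156/269 + 1 = 764/269 ≈ 2.840 bits/symbol.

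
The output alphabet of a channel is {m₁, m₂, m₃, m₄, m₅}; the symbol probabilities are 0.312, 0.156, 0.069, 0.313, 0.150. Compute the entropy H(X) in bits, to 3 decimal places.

2.144 bits

H = −Σ pᵢ log₂ pᵢ.
−0.312·log₂(0.312) = 0.5243
−0.156·log₂(0.156) = 0.4181
−0.069·log₂(0.069) = 0.2662
−0.313·log₂(0.313) = 0.5245
−0.150·log₂(0.150) = 0.4105
Sum ≈ 2.1436 → 2.144 bits.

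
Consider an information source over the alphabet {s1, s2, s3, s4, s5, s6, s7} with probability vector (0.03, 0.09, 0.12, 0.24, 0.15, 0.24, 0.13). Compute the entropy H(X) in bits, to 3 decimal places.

H = −Σ pᵢ log₂ pᵢ.
−0.03·log₂(0.03) = 0.1518
−0.09·log₂(0.09) = 0.3127
−0.12·log₂(0.12) = 0.3671
−0.24·log₂(0.24) = 0.4941
−0.15·log₂(0.15) = 0.4105
−0.24·log₂(0.24) = 0.4941
−0.13·log₂(0.13) = 0.3826
Sum ≈ 2.6129 → 2.613 bits.

2.613 bits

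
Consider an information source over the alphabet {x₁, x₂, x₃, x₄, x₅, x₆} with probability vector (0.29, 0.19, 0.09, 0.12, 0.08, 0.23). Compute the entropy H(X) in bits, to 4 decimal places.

2.4320 bits

H = −Σ pᵢ log₂ pᵢ.
−0.29·log₂(0.29) = 0.5179
−0.19·log₂(0.19) = 0.4552
−0.09·log₂(0.09) = 0.3127
−0.12·log₂(0.12) = 0.3671
−0.08·log₂(0.08) = 0.2915
−0.23·log₂(0.23) = 0.4877
Sum ≈ 2.4320 → 2.4320 bits.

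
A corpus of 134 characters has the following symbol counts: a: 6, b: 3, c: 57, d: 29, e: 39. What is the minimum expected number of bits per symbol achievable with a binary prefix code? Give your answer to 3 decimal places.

1.925 bits/symbol

Probabilities are the counts divided by 134.
Repeatedly combine the two least-probable nodes; the expected code length is the sum of the merged weights.
merge 3/134 + 3/67 → 9/134
merge 9/134 + 29/134 → 19/67
merge 19/67 + 39/134 → 77/134
merge 57/134 + 77/134 → 1
L = 9/134 + 19/67 + 77/134 + 1 = 129/67 ≈ 1.925 bits/symbol.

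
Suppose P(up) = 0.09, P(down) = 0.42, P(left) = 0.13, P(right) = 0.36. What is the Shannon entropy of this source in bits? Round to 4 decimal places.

H = −Σ pᵢ log₂ pᵢ.
−0.09·log₂(0.09) = 0.3127
−0.42·log₂(0.42) = 0.5256
−0.13·log₂(0.13) = 0.3826
−0.36·log₂(0.36) = 0.5306
Sum ≈ 1.7516 → 1.7516 bits.

1.7516 bits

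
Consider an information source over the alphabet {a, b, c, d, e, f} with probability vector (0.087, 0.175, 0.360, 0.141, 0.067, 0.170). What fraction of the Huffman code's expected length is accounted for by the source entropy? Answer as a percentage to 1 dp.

Entropy H = −Σ p log₂ p ≈ 2.3715 bits.
Huffman merges: 67/1000+87/1000→77/500; 141/1000+77/500→59/200; 17/100+7/40→69/200; 59/200+69/200→16/25; 9/25+16/25→1. L = 1217/500 ≈ 2.4340.
Efficiency = H/L = 2.3715/2.4340 = 97.4%.

97.4%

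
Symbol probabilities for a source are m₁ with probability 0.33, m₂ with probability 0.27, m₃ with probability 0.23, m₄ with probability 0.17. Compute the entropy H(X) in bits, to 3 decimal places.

1.960 bits

H = −Σ pᵢ log₂ pᵢ.
−0.33·log₂(0.33) = 0.5278
−0.27·log₂(0.27) = 0.5100
−0.23·log₂(0.23) = 0.4877
−0.17·log₂(0.17) = 0.4346
Sum ≈ 1.9601 → 1.960 bits.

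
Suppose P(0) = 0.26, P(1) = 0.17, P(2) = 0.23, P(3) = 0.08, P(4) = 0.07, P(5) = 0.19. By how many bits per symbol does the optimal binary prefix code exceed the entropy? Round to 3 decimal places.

0.027 bits

Entropy H = −Σ p log₂ p ≈ 2.4428 bits.
Huffman merges: 7/100+2/25→3/20; 3/20+17/100→8/25; 19/100+23/100→21/50; 13/50+8/25→29/50; 21/50+29/50→1. L = 247/100 ≈ 2.4700.
L − H = 2.4700 − 2.4428 = 0.027 bits.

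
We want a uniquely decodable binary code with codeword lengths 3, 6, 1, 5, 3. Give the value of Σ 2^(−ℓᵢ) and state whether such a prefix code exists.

0.796875; yes

With common denominator 2^6 = 64: Σ 2^(−ℓᵢ) = 8/64 + 1/64 + 32/64 + 2/64 + 8/64 = 51/64 = 0.796875.
Kraft's inequality requires Σ ≤ 1; here Σ = 0.796875 ≤ 1, so such a prefix code exists.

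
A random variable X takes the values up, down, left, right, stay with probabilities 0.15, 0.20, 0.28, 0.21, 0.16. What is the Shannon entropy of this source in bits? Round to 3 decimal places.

2.285 bits

H = −Σ pᵢ log₂ pᵢ.
−0.15·log₂(0.15) = 0.4105
−0.20·log₂(0.20) = 0.4644
−0.28·log₂(0.28) = 0.5142
−0.21·log₂(0.21) = 0.4728
−0.16·log₂(0.16) = 0.4230
Sum ≈ 2.2850 → 2.285 bits.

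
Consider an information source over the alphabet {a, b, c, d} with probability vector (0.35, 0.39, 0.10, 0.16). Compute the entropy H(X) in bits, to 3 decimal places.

H = −Σ pᵢ log₂ pᵢ.
−0.35·log₂(0.35) = 0.5301
−0.39·log₂(0.39) = 0.5298
−0.10·log₂(0.10) = 0.3322
−0.16·log₂(0.16) = 0.4230
Sum ≈ 1.8151 → 1.815 bits.

1.815 bits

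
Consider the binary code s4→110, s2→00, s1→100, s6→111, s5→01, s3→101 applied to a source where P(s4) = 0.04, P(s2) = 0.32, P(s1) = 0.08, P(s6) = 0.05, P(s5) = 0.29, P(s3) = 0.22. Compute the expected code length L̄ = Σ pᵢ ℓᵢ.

L̄ = Σ pᵢ·ℓᵢ = 0.04·3 + 0.32·2 + 0.08·3 + 0.05·3 + 0.29·2 + 0.22·3 = 2.39 bits/symbol.

2.39 bits/symbol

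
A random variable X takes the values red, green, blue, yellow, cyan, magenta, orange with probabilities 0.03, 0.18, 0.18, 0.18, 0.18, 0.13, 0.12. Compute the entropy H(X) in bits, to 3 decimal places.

H = −Σ pᵢ log₂ pᵢ.
−0.03·log₂(0.03) = 0.1518
−0.18·log₂(0.18) = 0.4453
−0.18·log₂(0.18) = 0.4453
−0.18·log₂(0.18) = 0.4453
−0.18·log₂(0.18) = 0.4453
−0.13·log₂(0.13) = 0.3826
−0.12·log₂(0.12) = 0.3671
Sum ≈ 2.6827 → 2.683 bits.

2.683 bits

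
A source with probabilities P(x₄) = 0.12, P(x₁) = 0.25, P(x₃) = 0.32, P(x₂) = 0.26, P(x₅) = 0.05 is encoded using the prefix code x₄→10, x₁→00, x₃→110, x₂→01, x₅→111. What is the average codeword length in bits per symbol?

2.37 bits/symbol

L̄ = Σ pᵢ·ℓᵢ = 0.12·2 + 0.25·2 + 0.32·3 + 0.26·2 + 0.05·3 = 2.37 bits/symbol.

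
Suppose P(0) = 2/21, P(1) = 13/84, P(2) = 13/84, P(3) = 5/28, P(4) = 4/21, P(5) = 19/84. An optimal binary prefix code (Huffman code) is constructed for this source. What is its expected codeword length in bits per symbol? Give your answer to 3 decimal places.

2.583 bits/symbol

Repeatedly combine the two least-probable nodes; the expected code length is the sum of the merged weights.
merge 2/21 + 13/84 → 1/4
merge 13/84 + 5/28 → 1/3
merge 4/21 + 19/84 → 5/12
merge 1/4 + 1/3 → 7/12
merge 5/12 + 7/12 → 1
L = 1/4 + 1/3 + 5/12 + 7/12 + 1 = 31/12 ≈ 2.583 bits/symbol.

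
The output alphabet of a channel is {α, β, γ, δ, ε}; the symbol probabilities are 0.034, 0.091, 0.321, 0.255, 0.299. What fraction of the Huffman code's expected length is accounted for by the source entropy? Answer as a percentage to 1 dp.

Entropy H = −Σ p log₂ p ≈ 2.0303 bits.
Huffman merges: 17/500+91/1000→1/8; 1/8+51/200→19/50; 299/1000+321/1000→31/50; 19/50+31/50→1. L = 17/8 ≈ 2.1250.
Efficiency = H/L = 2.0303/2.1250 = 95.5%.

95.5%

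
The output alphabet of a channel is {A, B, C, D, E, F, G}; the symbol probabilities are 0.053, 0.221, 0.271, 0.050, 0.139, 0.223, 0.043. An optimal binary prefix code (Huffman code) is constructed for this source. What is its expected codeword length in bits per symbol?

2.524 bits/symbol

Repeatedly combine the two least-probable nodes; the expected code length is the sum of the merged weights.
merge 43/1000 + 1/20 → 93/1000
merge 53/1000 + 93/1000 → 73/500
merge 139/1000 + 73/500 → 57/200
merge 221/1000 + 223/1000 → 111/250
merge 271/1000 + 57/200 → 139/250
merge 111/250 + 139/250 → 1
L = 93/1000 + 73/500 + 57/200 + 111/250 + 139/250 + 1 = 631/250 = 2.524 bits/symbol.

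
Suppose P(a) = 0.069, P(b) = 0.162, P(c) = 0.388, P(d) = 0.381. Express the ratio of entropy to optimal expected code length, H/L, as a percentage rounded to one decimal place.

Entropy H = −Σ p log₂ p ≈ 1.7519 bits.
Huffman merges: 69/1000+81/500→231/1000; 231/1000+381/1000→153/250; 97/250+153/250→1. L = 1843/1000 ≈ 1.8430.
Efficiency = H/L = 1.7519/1.8430 = 95.1%.

95.1%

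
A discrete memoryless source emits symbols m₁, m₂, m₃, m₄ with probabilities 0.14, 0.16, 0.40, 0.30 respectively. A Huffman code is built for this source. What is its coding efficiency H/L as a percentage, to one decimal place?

Entropy H = −Σ p log₂ p ≈ 1.8700 bits.
Huffman merges: 7/50+4/25→3/10; 3/10+3/10→3/5; 2/5+3/5→1. L = 19/10 ≈ 1.9000.
Efficiency = H/L = 1.8700/1.9000 = 98.4%.

98.4%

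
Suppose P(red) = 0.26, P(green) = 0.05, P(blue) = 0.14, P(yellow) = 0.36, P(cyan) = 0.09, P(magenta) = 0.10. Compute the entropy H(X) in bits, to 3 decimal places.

2.294 bits

H = −Σ pᵢ log₂ pᵢ.
−0.26·log₂(0.26) = 0.5053
−0.05·log₂(0.05) = 0.2161
−0.14·log₂(0.14) = 0.3971
−0.36·log₂(0.36) = 0.5306
−0.09·log₂(0.09) = 0.3127
−0.10·log₂(0.10) = 0.3322
Sum ≈ 2.2940 → 2.294 bits.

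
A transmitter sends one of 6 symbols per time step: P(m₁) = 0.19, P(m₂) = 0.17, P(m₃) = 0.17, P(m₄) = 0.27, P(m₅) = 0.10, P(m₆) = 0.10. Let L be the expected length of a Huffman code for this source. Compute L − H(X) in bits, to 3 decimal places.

Entropy H = −Σ p log₂ p ≈ 2.4988 bits.
Huffman merges: 1/10+1/10→1/5; 17/100+17/100→17/50; 19/100+1/5→39/100; 27/100+17/50→61/100; 39/100+61/100→1. L = 127/50 ≈ 2.5400.
L − H = 2.5400 − 2.4988 = 0.041 bits.

0.041 bits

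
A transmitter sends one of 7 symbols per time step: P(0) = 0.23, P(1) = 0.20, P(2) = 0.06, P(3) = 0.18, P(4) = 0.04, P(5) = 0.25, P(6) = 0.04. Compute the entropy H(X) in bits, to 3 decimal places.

2.512 bits

H = −Σ pᵢ log₂ pᵢ.
−0.23·log₂(0.23) = 0.4877
−0.20·log₂(0.20) = 0.4644
−0.06·log₂(0.06) = 0.2435
−0.18·log₂(0.18) = 0.4453
−0.04·log₂(0.04) = 0.1858
−0.25·log₂(0.25) = 0.5000
−0.04·log₂(0.04) = 0.1858
Sum ≈ 2.5124 → 2.512 bits.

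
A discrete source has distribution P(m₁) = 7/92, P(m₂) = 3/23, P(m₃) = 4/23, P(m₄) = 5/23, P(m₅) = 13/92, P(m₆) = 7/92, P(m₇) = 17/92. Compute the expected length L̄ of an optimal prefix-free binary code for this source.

2.75 bits/symbol

Repeatedly combine the two least-probable nodes; the expected code length is the sum of the merged weights.
merge 7/92 + 7/92 → 7/46
merge 3/23 + 13/92 → 25/92
merge 7/46 + 4/23 → 15/46
merge 17/92 + 5/23 → 37/92
merge 25/92 + 15/46 → 55/92
merge 37/92 + 55/92 → 1
L = 7/46 + 25/92 + 15/46 + 37/92 + 55/92 + 1 = 11/4 = 2.75 bits/symbol.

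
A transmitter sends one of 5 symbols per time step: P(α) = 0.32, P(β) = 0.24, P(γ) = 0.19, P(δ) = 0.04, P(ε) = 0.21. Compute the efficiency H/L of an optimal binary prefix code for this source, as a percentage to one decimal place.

95.7%

Entropy H = −Σ p log₂ p ≈ 2.1340 bits.
Huffman merges: 1/25+19/100→23/100; 21/100+23/100→11/25; 6/25+8/25→14/25; 11/25+14/25→1. L = 223/100 ≈ 2.2300.
Efficiency = H/L = 2.1340/2.2300 = 95.7%.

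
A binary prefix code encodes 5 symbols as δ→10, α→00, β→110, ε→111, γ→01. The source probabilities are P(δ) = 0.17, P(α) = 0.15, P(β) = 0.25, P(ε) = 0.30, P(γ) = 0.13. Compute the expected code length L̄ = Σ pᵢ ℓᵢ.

2.55 bits/symbol

L̄ = Σ pᵢ·ℓᵢ = 0.17·2 + 0.15·2 + 0.25·3 + 0.30·3 + 0.13·2 = 2.55 bits/symbol.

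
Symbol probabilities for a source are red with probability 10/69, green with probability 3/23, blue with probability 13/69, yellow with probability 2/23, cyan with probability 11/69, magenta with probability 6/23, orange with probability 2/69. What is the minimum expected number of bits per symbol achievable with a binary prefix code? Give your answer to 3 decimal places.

2.667 bits/symbol

Repeatedly combine the two least-probable nodes; the expected code length is the sum of the merged weights.
merge 2/69 + 2/23 → 8/69
merge 8/69 + 3/23 → 17/69
merge 10/69 + 11/69 → 7/23
merge 13/69 + 17/69 → 10/23
merge 6/23 + 7/23 → 13/23
merge 10/23 + 13/23 → 1
L = 8/69 + 17/69 + 7/23 + 10/23 + 13/23 + 1 = 8/3 ≈ 2.667 bits/symbol.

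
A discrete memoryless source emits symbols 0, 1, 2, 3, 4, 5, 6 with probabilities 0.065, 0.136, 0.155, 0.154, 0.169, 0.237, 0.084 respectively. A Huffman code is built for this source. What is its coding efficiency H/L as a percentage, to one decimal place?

98.7%

Entropy H = −Σ p log₂ p ≈ 2.7062 bits.
Huffman merges: 13/200+21/250→149/1000; 17/125+149/1000→57/200; 77/500+31/200→309/1000; 169/1000+237/1000→203/500; 57/200+309/1000→297/500; 203/500+297/500→1. L = 2743/1000 ≈ 2.7430.
Efficiency = H/L = 2.7062/2.7430 = 98.7%.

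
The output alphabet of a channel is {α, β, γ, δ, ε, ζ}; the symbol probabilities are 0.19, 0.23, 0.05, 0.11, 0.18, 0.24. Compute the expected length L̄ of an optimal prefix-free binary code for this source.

Repeatedly combine the two least-probable nodes; the expected code length is the sum of the merged weights.
merge 1/20 + 11/100 → 4/25
merge 4/25 + 9/50 → 17/50
merge 19/100 + 23/100 → 21/50
merge 6/25 + 17/50 → 29/50
merge 21/50 + 29/50 → 1
L = 4/25 + 17/50 + 21/50 + 29/50 + 1 = 5/2 = 2.5 bits/symbol.

2.5 bits/symbol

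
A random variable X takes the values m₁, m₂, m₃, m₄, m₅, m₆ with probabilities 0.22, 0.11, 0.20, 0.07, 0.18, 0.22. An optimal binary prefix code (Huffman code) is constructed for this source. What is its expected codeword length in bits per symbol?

Repeatedly combine the two least-probable nodes; the expected code length is the sum of the merged weights.
merge 7/100 + 11/100 → 9/50
merge 9/50 + 9/50 → 9/25
merge 1/5 + 11/50 → 21/50
merge 11/50 + 9/25 → 29/50
merge 21/50 + 29/50 → 1
L = 9/50 + 9/25 + 21/50 + 29/50 + 1 = 127/50 = 2.54 bits/symbol.

2.54 bits/symbol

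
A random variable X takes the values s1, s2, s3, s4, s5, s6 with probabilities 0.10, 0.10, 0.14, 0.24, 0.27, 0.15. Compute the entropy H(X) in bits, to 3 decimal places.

H = −Σ pᵢ log₂ pᵢ.
−0.10·log₂(0.10) = 0.3322
−0.10·log₂(0.10) = 0.3322
−0.14·log₂(0.14) = 0.3971
−0.24·log₂(0.24) = 0.4941
−0.27·log₂(0.27) = 0.5100
−0.15·log₂(0.15) = 0.4105
Sum ≈ 2.4762 → 2.476 bits.

2.476 bits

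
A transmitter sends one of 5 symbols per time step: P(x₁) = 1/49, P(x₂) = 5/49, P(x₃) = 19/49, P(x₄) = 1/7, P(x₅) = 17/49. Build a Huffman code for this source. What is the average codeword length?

2 bits/symbol

Repeatedly combine the two least-probable nodes; the expected code length is the sum of the merged weights.
merge 1/49 + 5/49 → 6/49
merge 6/49 + 1/7 → 13/49
merge 13/49 + 17/49 → 30/49
merge 19/49 + 30/49 → 1
L = 6/49 + 13/49 + 30/49 + 1 = 2 bits/symbol.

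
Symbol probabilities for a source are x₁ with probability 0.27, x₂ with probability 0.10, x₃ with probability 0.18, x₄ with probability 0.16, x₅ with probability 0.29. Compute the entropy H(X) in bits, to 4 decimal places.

2.2284 bits

H = −Σ pᵢ log₂ pᵢ.
−0.27·log₂(0.27) = 0.5100
−0.10·log₂(0.10) = 0.3322
−0.18·log₂(0.18) = 0.4453
−0.16·log₂(0.16) = 0.4230
−0.29·log₂(0.29) = 0.5179
Sum ≈ 2.2284 → 2.2284 bits.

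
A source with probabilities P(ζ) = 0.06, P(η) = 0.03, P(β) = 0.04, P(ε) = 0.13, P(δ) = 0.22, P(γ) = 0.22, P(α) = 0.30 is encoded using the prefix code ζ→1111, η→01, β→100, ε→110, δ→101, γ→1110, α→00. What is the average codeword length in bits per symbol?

L̄ = Σ pᵢ·ℓᵢ = 0.06·4 + 0.03·2 + 0.04·3 + 0.13·3 + 0.22·3 + 0.22·4 + 0.30·2 = 2.95 bits/symbol.

2.95 bits/symbol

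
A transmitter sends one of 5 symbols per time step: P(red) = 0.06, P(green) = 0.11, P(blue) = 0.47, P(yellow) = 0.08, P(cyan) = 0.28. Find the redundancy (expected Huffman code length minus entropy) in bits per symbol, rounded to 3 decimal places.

0.008 bits

Entropy H = −Σ p log₂ p ≈ 1.9115 bits.
Huffman merges: 3/50+2/25→7/50; 11/100+7/50→1/4; 1/4+7/25→53/100; 47/100+53/100→1. L = 48/25 ≈ 1.9200.
L − H = 1.9200 − 1.9115 = 0.008 bits.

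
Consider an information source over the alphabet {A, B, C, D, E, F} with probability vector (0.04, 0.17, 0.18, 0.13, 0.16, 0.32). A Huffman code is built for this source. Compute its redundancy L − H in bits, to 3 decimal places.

Entropy H = −Σ p log₂ p ≈ 2.3973 bits.
Huffman merges: 1/25+13/100→17/100; 4/25+17/100→33/100; 17/100+9/50→7/20; 8/25+33/100→13/20; 7/20+13/20→1. L = 5/2 ≈ 2.5000.
L − H = 2.5000 − 2.3973 = 0.103 bits.

0.103 bits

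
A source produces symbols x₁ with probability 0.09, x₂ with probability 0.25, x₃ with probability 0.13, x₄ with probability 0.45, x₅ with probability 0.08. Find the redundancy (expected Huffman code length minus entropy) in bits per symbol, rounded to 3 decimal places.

Entropy H = −Σ p log₂ p ≈ 2.0052 bits.
Huffman merges: 2/25+9/100→17/100; 13/100+17/100→3/10; 1/4+3/10→11/20; 9/20+11/20→1. L = 101/50 ≈ 2.0200.
L − H = 2.0200 − 2.0052 = 0.015 bits.

0.015 bits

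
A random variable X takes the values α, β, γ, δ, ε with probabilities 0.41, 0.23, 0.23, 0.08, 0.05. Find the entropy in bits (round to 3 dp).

2.010 bits

H = −Σ pᵢ log₂ pᵢ.
−0.41·log₂(0.41) = 0.5274
−0.23·log₂(0.23) = 0.4877
−0.23·log₂(0.23) = 0.4877
−0.08·log₂(0.08) = 0.2915
−0.05·log₂(0.05) = 0.2161
Sum ≈ 2.0103 → 2.010 bits.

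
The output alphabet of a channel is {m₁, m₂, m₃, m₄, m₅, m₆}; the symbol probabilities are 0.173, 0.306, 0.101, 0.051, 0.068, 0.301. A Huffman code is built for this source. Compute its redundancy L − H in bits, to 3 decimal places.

0.040 bits

Entropy H = −Σ p log₂ p ≈ 2.2988 bits.
Huffman merges: 51/1000+17/250→119/1000; 101/1000+119/1000→11/50; 173/1000+11/50→393/1000; 301/1000+153/500→607/1000; 393/1000+607/1000→1. L = 2339/1000 ≈ 2.3390.
L − H = 2.3390 − 2.2988 = 0.040 bits.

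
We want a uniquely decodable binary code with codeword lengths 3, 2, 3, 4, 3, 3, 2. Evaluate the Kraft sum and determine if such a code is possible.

1.0625; no

With common denominator 2^4 = 16: Σ 2^(−ℓᵢ) = 2/16 + 4/16 + 2/16 + 1/16 + 2/16 + 2/16 + 4/16 = 17/16 = 1.0625.
Kraft's inequality requires Σ ≤ 1; here Σ = 1.0625 > 1, so no such prefix code exists.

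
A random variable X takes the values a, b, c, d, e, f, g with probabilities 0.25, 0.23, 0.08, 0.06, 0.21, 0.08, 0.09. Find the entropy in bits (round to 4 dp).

H = −Σ pᵢ log₂ pᵢ.
−0.25·log₂(0.25) = 0.5000
−0.23·log₂(0.23) = 0.4877
−0.08·log₂(0.08) = 0.2915
−0.06·log₂(0.06) = 0.2435
−0.21·log₂(0.21) = 0.4728
−0.08·log₂(0.08) = 0.2915
−0.09·log₂(0.09) = 0.3127
Sum ≈ 2.5997 → 2.5997 bits.

2.5997 bits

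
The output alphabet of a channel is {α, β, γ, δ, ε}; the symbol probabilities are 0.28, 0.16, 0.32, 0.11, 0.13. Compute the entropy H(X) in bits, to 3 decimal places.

2.196 bits

H = −Σ pᵢ log₂ pᵢ.
−0.28·log₂(0.28) = 0.5142
−0.16·log₂(0.16) = 0.4230
−0.32·log₂(0.32) = 0.5260
−0.11·log₂(0.11) = 0.3503
−0.13·log₂(0.13) = 0.3826
Sum ≈ 2.1962 → 2.196 bits.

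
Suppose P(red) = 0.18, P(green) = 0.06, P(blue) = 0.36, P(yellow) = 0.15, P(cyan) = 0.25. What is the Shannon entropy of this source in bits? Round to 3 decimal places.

2.130 bits

H = −Σ pᵢ log₂ pᵢ.
−0.18·log₂(0.18) = 0.4453
−0.06·log₂(0.06) = 0.2435
−0.36·log₂(0.36) = 0.5306
−0.15·log₂(0.15) = 0.4105
−0.25·log₂(0.25) = 0.5000
Sum ≈ 2.1300 → 2.130 bits.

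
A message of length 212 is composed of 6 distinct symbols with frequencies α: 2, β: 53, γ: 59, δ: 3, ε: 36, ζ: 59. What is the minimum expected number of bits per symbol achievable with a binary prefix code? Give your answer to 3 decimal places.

2.217 bits/symbol

Probabilities are the counts divided by 212.
Repeatedly combine the two least-probable nodes; the expected code length is the sum of the merged weights.
merge 1/106 + 3/212 → 5/212
merge 5/212 + 9/53 → 41/212
merge 41/212 + 1/4 → 47/106
merge 59/212 + 59/212 → 59/106
merge 47/106 + 59/106 → 1
L = 5/212 + 41/212 + 47/106 + 59/106 + 1 = 235/106 ≈ 2.217 bits/symbol.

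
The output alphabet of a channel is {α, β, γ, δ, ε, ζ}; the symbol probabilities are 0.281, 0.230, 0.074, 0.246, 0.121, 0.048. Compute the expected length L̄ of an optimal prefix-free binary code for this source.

2.365 bits/symbol

Repeatedly combine the two least-probable nodes; the expected code length is the sum of the merged weights.
merge 6/125 + 37/500 → 61/500
merge 121/1000 + 61/500 → 243/1000
merge 23/100 + 243/1000 → 473/1000
merge 123/500 + 281/1000 → 527/1000
merge 473/1000 + 527/1000 → 1
L = 61/500 + 243/1000 + 473/1000 + 527/1000 + 1 = 473/200 = 2.365 bits/symbol.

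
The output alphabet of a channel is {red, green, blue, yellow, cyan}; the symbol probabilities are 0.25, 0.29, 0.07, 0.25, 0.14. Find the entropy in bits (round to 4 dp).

H = −Σ pᵢ log₂ pᵢ.
−0.25·log₂(0.25) = 0.5000
−0.29·log₂(0.29) = 0.5179
−0.07·log₂(0.07) = 0.2686
−0.25·log₂(0.25) = 0.5000
−0.14·log₂(0.14) = 0.3971
Sum ≈ 2.1836 → 2.1836 bits.

2.1836 bits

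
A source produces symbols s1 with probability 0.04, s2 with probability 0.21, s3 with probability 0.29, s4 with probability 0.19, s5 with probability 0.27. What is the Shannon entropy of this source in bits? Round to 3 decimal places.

2.142 bits

H = −Σ pᵢ log₂ pᵢ.
−0.04·log₂(0.04) = 0.1858
−0.21·log₂(0.21) = 0.4728
−0.29·log₂(0.29) = 0.5179
−0.19·log₂(0.19) = 0.4552
−0.27·log₂(0.27) = 0.5100
Sum ≈ 2.1417 → 2.142 bits.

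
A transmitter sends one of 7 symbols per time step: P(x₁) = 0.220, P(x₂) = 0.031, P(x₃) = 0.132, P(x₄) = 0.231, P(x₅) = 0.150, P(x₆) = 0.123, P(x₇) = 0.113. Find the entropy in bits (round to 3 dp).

2.648 bits

H = −Σ pᵢ log₂ pᵢ.
−0.220·log₂(0.220) = 0.4806
−0.031·log₂(0.031) = 0.1554
−0.132·log₂(0.132) = 0.3856
−0.231·log₂(0.231) = 0.4883
−0.150·log₂(0.150) = 0.4105
−0.123·log₂(0.123) = 0.3719
−0.113·log₂(0.113) = 0.3555
Sum ≈ 2.6478 → 2.648 bits.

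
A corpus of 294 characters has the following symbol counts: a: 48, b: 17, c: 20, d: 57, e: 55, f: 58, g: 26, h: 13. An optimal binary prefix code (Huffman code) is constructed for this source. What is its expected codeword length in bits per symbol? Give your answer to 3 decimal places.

2.867 bits/symbol

Probabilities are the counts divided by 294.
Repeatedly combine the two least-probable nodes; the expected code length is the sum of the merged weights.
merge 13/294 + 17/294 → 5/49
merge 10/147 + 13/147 → 23/147
merge 5/49 + 23/147 → 38/147
merge 8/49 + 55/294 → 103/294
merge 19/98 + 29/147 → 115/294
merge 38/147 + 103/294 → 179/294
merge 115/294 + 179/294 → 1
L = 5/49 + 23/147 + 38/147 + 103/294 + 115/294 + 179/294 + 1 = 281/98 ≈ 2.867 bits/symbol.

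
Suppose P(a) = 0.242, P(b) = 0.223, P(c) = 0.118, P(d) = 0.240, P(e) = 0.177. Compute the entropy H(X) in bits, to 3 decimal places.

H = −Σ pᵢ log₂ pᵢ.
−0.242·log₂(0.242) = 0.4954
−0.223·log₂(0.223) = 0.4828
−0.118·log₂(0.118) = 0.3638
−0.240·log₂(0.240) = 0.4941
−0.177·log₂(0.177) = 0.4422
Sum ≈ 2.2782 → 2.278 bits.

2.278 bits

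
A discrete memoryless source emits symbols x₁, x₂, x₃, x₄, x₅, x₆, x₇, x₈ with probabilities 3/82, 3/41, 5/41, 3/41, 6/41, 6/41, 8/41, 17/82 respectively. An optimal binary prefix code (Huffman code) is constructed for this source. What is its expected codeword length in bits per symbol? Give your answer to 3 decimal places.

2.890 bits/symbol

Repeatedly combine the two least-probable nodes; the expected code length is the sum of the merged weights.
merge 3/82 + 3/41 → 9/82
merge 3/41 + 9/82 → 15/82
merge 5/41 + 6/41 → 11/41
merge 6/41 + 15/82 → 27/82
merge 8/41 + 17/82 → 33/82
merge 11/41 + 27/82 → 49/82
merge 33/82 + 49/82 → 1
L = 9/82 + 15/82 + 11/41 + 27/82 + 33/82 + 49/82 + 1 = 237/82 ≈ 2.890 bits/symbol.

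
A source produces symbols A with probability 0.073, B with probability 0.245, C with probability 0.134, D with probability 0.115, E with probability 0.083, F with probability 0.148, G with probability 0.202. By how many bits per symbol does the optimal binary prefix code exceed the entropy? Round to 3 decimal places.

0.017 bits

Entropy H = −Σ p log₂ p ≈ 2.6923 bits.
Huffman merges: 73/1000+83/1000→39/250; 23/200+67/500→249/1000; 37/250+39/250→38/125; 101/500+49/200→447/1000; 249/1000+38/125→553/1000; 447/1000+553/1000→1. L = 2709/1000 ≈ 2.7090.
L − H = 2.7090 − 2.6923 = 0.017 bits.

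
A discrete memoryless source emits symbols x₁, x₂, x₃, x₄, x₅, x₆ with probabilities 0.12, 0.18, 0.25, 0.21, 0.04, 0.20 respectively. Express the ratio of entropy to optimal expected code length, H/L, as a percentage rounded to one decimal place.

Entropy H = −Σ p log₂ p ≈ 2.4353 bits.
Huffman merges: 1/25+3/25→4/25; 4/25+9/50→17/50; 1/5+21/100→41/100; 1/4+17/50→59/100; 41/100+59/100→1. L = 5/2 ≈ 2.5000.
Efficiency = H/L = 2.4353/2.5000 = 97.4%.

97.4%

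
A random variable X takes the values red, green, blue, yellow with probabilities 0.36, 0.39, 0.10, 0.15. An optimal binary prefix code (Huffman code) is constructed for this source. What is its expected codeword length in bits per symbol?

Repeatedly combine the two least-probable nodes; the expected code length is the sum of the merged weights.
merge 1/10 + 3/20 → 1/4
merge 1/4 + 9/25 → 61/100
merge 39/100 + 61/100 → 1
L = 1/4 + 61/100 + 1 = 93/50 = 1.86 bits/symbol.

1.86 bits/symbol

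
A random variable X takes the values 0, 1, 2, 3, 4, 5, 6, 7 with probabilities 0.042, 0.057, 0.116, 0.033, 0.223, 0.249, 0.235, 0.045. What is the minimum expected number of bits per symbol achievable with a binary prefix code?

2.647 bits/symbol

Repeatedly combine the two least-probable nodes; the expected code length is the sum of the merged weights.
merge 33/1000 + 21/500 → 3/40
merge 9/200 + 57/1000 → 51/500
merge 3/40 + 51/500 → 177/1000
merge 29/250 + 177/1000 → 293/1000
merge 223/1000 + 47/200 → 229/500
merge 249/1000 + 293/1000 → 271/500
merge 229/500 + 271/500 → 1
L = 3/40 + 51/500 + 177/1000 + 293/1000 + 229/500 + 271/500 + 1 = 2647/1000 = 2.647 bits/symbol.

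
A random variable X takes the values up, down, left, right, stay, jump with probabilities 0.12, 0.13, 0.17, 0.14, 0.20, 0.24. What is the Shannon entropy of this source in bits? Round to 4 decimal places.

2.5399 bits

H = −Σ pᵢ log₂ pᵢ.
−0.12·log₂(0.12) = 0.3671
−0.13·log₂(0.13) = 0.3826
−0.17·log₂(0.17) = 0.4346
−0.14·log₂(0.14) = 0.3971
−0.20·log₂(0.20) = 0.4644
−0.24·log₂(0.24) = 0.4941
Sum ≈ 2.5399 → 2.5399 bits.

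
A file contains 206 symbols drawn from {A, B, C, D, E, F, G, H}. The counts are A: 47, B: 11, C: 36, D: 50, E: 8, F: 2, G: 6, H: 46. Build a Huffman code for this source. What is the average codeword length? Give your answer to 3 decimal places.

Probabilities are the counts divided by 206.
Repeatedly combine the two least-probable nodes; the expected code length is the sum of the merged weights.
merge 1/103 + 3/103 → 4/103
merge 4/103 + 4/103 → 8/103
merge 11/206 + 8/103 → 27/206
merge 27/206 + 18/103 → 63/206
merge 23/103 + 47/206 → 93/206
merge 25/103 + 63/206 → 113/206
merge 93/206 + 113/206 → 1
L = 4/103 + 8/103 + 27/206 + 63/206 + 93/206 + 113/206 + 1 = 263/103 ≈ 2.553 bits/symbol.

2.553 bits/symbol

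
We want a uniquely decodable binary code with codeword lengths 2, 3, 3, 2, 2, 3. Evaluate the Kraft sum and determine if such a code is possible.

1.125; no

With common denominator 2^3 = 8: Σ 2^(−ℓᵢ) = 2/8 + 1/8 + 1/8 + 2/8 + 2/8 + 1/8 = 9/8 = 1.125.
Kraft's inequality requires Σ ≤ 1; here Σ = 1.125 > 1, so no such prefix code exists.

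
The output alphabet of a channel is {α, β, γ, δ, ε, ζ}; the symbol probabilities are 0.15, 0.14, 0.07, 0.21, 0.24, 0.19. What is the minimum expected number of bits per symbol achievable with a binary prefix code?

2.55 bits/symbol

Repeatedly combine the two least-probable nodes; the expected code length is the sum of the merged weights.
merge 7/100 + 7/50 → 21/100
merge 3/20 + 19/100 → 17/50
merge 21/100 + 21/100 → 21/50
merge 6/25 + 17/50 → 29/50
merge 21/50 + 29/50 → 1
L = 21/100 + 17/50 + 21/50 + 29/50 + 1 = 51/20 = 2.55 bits/symbol.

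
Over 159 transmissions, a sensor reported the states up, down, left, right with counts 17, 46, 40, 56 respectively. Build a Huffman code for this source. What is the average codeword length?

2 bits/symbol

Probabilities are the counts divided by 159.
Repeatedly combine the two least-probable nodes; the expected code length is the sum of the merged weights.
merge 17/159 + 40/159 → 19/53
merge 46/159 + 56/159 → 34/53
merge 19/53 + 34/53 → 1
L = 19/53 + 34/53 + 1 = 2 bits/symbol.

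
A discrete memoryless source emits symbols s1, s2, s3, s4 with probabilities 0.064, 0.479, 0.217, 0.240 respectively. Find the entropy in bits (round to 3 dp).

1.735 bits

H = −Σ pᵢ log₂ pᵢ.
−0.064·log₂(0.064) = 0.2538
−0.479·log₂(0.479) = 0.5087
−0.217·log₂(0.217) = 0.4783
−0.240·log₂(0.240) = 0.4941
Sum ≈ 1.7349 → 1.735 bits.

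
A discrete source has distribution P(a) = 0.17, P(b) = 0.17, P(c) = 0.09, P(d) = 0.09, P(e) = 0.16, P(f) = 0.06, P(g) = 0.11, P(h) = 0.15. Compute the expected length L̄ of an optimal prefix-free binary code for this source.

Repeatedly combine the two least-probable nodes; the expected code length is the sum of the merged weights.
merge 3/50 + 9/100 → 3/20
merge 9/100 + 11/100 → 1/5
merge 3/20 + 3/20 → 3/10
merge 4/25 + 17/100 → 33/100
merge 17/100 + 1/5 → 37/100
merge 3/10 + 33/100 → 63/100
merge 37/100 + 63/100 → 1
L = 3/20 + 1/5 + 3/10 + 33/100 + 37/100 + 63/100 + 1 = 149/50 = 2.98 bits/symbol.

2.98 bits/symbol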